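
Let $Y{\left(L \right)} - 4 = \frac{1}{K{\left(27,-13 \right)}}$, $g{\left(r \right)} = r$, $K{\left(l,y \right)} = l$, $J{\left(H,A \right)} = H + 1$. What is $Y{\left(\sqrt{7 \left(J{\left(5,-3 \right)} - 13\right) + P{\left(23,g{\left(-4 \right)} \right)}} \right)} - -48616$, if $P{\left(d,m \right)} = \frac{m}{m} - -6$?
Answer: $\frac{1312741}{27} \approx 48620.0$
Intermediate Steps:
$J{\left(H,A \right)} = 1 + H$
$P{\left(d,m \right)} = 7$ ($P{\left(d,m \right)} = 1 + 6 = 7$)
$Y{\left(L \right)} = \frac{109}{27}$ ($Y{\left(L \right)} = 4 + \frac{1}{27} = \frac{109}{27}$)
$Y{\left(\sqrt{7 \left(J{\left(5,-3 \right)} - 13\right) + P{\left(23,g{\left(-4 \right)} \right)}} \right)} - -48616 = \frac{109}{27} - -48616 = \frac{109}{27} + 48616 = \frac{1312741}{27}$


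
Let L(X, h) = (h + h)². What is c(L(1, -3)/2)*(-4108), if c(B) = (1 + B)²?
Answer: -1482988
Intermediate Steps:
L(X, h) = 4*h² (L(X, h) = (2*h)² = 4*h²)
c(L(1, -3)/2)*(-4108) = (1 + (4*(-3)²)/2)²*(-4108) = (1 + (4*9)*(½))²*(-4108) = (1 + 36*(½))²*(-4108) = (1 + 18)²*(-4108) = 19²*(-4108) = 361*(-4108) = -1482988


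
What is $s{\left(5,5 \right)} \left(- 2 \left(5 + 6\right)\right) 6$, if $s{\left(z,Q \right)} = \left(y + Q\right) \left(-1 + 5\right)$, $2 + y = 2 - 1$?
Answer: $-2112$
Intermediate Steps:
$y = -1$ ($y = -2 + \left(2 - 1\right) = -2 + 1 = -1$)
$s{\left(z,Q \right)} = -4 + 4 Q$ ($s{\left(z,Q \right)} = \left(-1 + Q\right) \left(-1 + 5\right) = \left(-1 + Q\right) 4 = -4 + 4 Q$)
$s{\left(5,5 \right)} \left(- 2 \left(5 + 6\right)\right) 6 = \left(-4 + 4 \cdot 5\right) \left(- 2 \left(5 + 6\right)\right) 6 = \left(-4 + 20\right) \left(\left(-2\right) 11\right) 6 = 16 \left(-22\right) 6 = \left(-352\right) 6 = -2112$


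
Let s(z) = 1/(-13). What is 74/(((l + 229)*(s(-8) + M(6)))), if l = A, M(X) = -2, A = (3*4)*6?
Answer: -962/8127 ≈ -0.11837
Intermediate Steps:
A = 72 (A = 12*6 = 72)
l = 72
s(z) = -1/13
74/(((l + 229)*(s(-8) + M(6)))) = 74/(((72 + 229)*(-1/13 - 2))) = 74/((301*(-27/13))) = 74/(-8127/13) = 74*(-13/8127) = -962/8127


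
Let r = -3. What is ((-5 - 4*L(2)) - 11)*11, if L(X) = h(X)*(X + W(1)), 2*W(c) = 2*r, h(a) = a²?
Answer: 0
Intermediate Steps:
W(c) = -3 (W(c) = (2*(-3))/2 = (½)*(-6) = -3)
L(X) = X²*(-3 + X) (L(X) = X²*(X - 3) = X²*(-3 + X))
((-5 - 4*L(2)) - 11)*11 = ((-5 - 4*2²*(-3 + 2)) - 11)*11 = ((-5 - 16*(-1)) - 11)*11 = ((-5 - 4*(-4)) - 11)*11 = ((-5 + 16) - 11)*11 = (11 - 11)*11 = 0*11 = 0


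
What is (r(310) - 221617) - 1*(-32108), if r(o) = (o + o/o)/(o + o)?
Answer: -117495269/620 ≈ -1.8951e+5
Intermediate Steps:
r(o) = (1 + o)/(2*o) (r(o) = (o + 1)/((2*o)) = (1 + o)*(1/(2*o)) = (1 + o)/(2*o))
(r(310) - 221617) - 1*(-32108) = ((1/2)*(1 + 310)/310 - 221617) - 1*(-32108) = ((1/2)*(1/310)*311 - 221617) + 32108 = (311/620 - 221617) + 32108 = -137402229/620 + 32108 = -117495269/620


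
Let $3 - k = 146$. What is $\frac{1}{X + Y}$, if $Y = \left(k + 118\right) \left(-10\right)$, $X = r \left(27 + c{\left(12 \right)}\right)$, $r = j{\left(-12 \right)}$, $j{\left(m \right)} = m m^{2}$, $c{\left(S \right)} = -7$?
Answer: $- \frac{1}{34310} \approx -2.9146 \cdot 10^{-5}$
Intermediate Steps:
$k = -143$ ($k = 3 - 146 = -143$)
$j{\left(m \right)} = m^{3}$
$r = -1728$ ($r = \left(-12\right)^{3} = -1728$)
$X = -34560$ ($X = - 1728 \left(27 - 7\right) = \left(-1728\right) 20 = -34560$)
$Y = 250$ ($Y = \left(-143 + 118\right) \left(-10\right) = \left(-25\right) \left(-10\right) = 250$)
$\frac{1}{X + Y} = \frac{1}{-34560 + 250} = \frac{1}{-34310} = - \frac{1}{34310}$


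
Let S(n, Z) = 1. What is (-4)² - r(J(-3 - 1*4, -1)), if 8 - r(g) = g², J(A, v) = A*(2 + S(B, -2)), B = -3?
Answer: 449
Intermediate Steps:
J(A, v) = 3*A (J(A, v) = A*(2 + 1) = A*3 = 3*A)
r(g) = 8 - g²
(-4)² - r(J(-3 - 1*4, -1)) = (-4)² - (8 - (3*(-3 - 1*4))²) = 16 - (8 - (3*(-3 - 4))²) = 16 - (8 - (3*(-7))²) = 16 - (8 - 1*(-21)²) = 16 - (8 - 1*441) = 16 - (8 - 441) = 16 - 1*(-433) = 16 + 433 = 449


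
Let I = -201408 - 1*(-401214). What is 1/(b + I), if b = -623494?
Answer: -1/423688 ≈ -2.3602e-6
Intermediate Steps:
I = 199806 (I = -201408 + 401214 = 199806)
1/(b + I) = 1/(-623494 + 199806) = 1/(-423688) = -1/423688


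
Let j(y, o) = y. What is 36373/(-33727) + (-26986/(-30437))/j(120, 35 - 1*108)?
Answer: -65970021649/61592921940 ≈ -1.0711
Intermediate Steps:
36373/(-33727) + (-26986/(-30437))/j(120, 35 - 1*108) = 36373/(-33727) - 26986/(-30437)/120 = 36373*(-1/33727) - 26986*(-1/30437)*(1/120) = -36373/33727 + (26986/30437)*(1/120) = -36373/33727 + 13493/1826220 = -65970021649/61592921940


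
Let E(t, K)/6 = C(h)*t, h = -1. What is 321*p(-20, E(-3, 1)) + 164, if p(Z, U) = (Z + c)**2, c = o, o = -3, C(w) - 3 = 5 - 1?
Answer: 169973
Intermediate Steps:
C(w) = 7 (C(w) = 3 + (5 - 1) = 3 + 4 = 7)
E(t, K) = 42*t (E(t, K) = 6*(7*t) = 42*t)
c = -3
p(Z, U) = (-3 + Z)**2 (p(Z, U) = (Z - 3)**2 = (-3 + Z)**2)
321*p(-20, E(-3, 1)) + 164 = 321*(-3 - 20)**2 + 164 = 321*(-23)**2 + 164 = 321*529 + 164 = 169809 + 164 = 169973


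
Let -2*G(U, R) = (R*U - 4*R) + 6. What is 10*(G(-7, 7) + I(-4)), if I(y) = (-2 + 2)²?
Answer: 355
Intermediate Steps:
I(y) = 0 (I(y) = 0² = 0)
G(U, R) = -3 + 2*R - R*U/2 (G(U, R) = -((R*U - 4*R) + 6)/2 = -((-4*R + R*U) + 6)/2 = -(6 - 4*R + R*U)/2 = -3 + 2*R - R*U/2)
10*(G(-7, 7) + I(-4)) = 10*((-3 + 2*7 - ½*7*(-7)) + 0) = 10*((-3 + 14 + 49/2) + 0) = 10*(71/2 + 0) = 10*(71/2) = 355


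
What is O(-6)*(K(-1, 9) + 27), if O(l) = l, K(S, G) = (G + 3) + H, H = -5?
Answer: -204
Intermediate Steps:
K(S, G) = -2 + G (K(S, G) = (G + 3) - 5 = (3 + G) - 5 = -2 + G)
O(-6)*(K(-1, 9) + 27) = -6*((-2 + 9) + 27) = -6*(7 + 27) = -6*34 = -204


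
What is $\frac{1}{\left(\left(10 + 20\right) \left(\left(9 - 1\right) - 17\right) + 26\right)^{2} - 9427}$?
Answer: $\frac{1}{50109} \approx 1.9956 \cdot 10^{-5}$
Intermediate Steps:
$\frac{1}{\left(\left(10 + 20\right) \left(\left(9 - 1\right) - 17\right) + 26\right)^{2} - 9427} = \frac{1}{\left(30 \left(8 - 17\right) + 26\right)^{2} - 9427} = \frac{1}{\left(30 \left(-9\right) + 26\right)^{2} - 9427} = \frac{1}{\left(-270 + 26\right)^{2} - 9427} = \frac{1}{\left(-244\right)^{2} - 9427} = \frac{1}{59536 - 9427} = \frac{1}{50109}$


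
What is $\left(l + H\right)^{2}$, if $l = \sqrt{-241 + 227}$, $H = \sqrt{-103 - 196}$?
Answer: $-313 - 2 \sqrt{4186} \approx -442.4$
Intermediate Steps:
$H = i \sqrt{299}$ ($H = \sqrt{-299} = i \sqrt{299} \approx 17.292 i$)
$l = i \sqrt{14}$ ($l = \sqrt{-14} = i \sqrt{14} \approx 3.7417 i$)
$\left(l + H\right)^{2} = \left(i \sqrt{14} + i \sqrt{299}\right)^{2}$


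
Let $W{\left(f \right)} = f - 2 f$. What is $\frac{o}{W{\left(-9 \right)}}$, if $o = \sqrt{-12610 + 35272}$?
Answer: $\frac{\sqrt{2518}}{3} \approx 16.727$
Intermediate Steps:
$W{\left(f \right)} = - f$
$o = 3 \sqrt{2518}$ ($o = \sqrt{22662} = 3 \sqrt{2518} \approx 150.54$)
$\frac{o}{W{\left(-9 \right)}} = \frac{3 \sqrt{2518}}{\left(-1\right) \left(-9\right)} = \frac{3 \sqrt{2518}}{9} = 3 \sqrt{2518} \cdot \frac{1}{9} = \frac{\sqrt{2518}}{3}$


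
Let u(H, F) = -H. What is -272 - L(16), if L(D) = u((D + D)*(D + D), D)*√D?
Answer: 3824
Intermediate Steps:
L(D) = -4*D^(5/2) (L(D) = (-(D + D)*(D + D))*√D = (-2*D*2*D)*√D = (-4*D²)*√D = -4*D^(5/2))
-272 - L(16) = -272 - (-4)*16^(5/2) = -272 - (-4)*1024 = -272 - 1*(-4096) = -272 + 4096 = 3824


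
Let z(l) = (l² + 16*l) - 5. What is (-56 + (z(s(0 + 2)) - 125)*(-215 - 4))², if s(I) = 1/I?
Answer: 11327132041/16 ≈ 7.0795e+8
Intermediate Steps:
z(l) = -5 + l² + 16*l
(-56 + (z(s(0 + 2)) - 125)*(-215 - 4))² = (-56 + ((-5 + (1/(0 + 2))² + 16/(0 + 2)) - 125)*(-215 - 4))² = (-56 + ((-5 + (1/2)² + 16/2) - 125)*(-219))² = (-56 + ((-5 + (½)² + 16*(½)) - 125)*(-219))² = (-56 + ((-5 + ¼ + 8) - 125)*(-219))² = (-56 + (13/4 - 125)*(-219))² = (-56 - 487/4*(-219))² = (-56 + 106653/4)² = (106429/4)² = 11327132041/16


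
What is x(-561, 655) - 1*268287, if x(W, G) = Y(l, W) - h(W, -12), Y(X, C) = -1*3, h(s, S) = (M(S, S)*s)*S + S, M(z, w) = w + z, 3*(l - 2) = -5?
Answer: -106710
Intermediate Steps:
l = ⅓ (l = 2 + (⅓)*(-5) = 2 - 5/3 = ⅓ ≈ 0.33333)
h(s, S) = S + 2*s*S² (h(s, S) = ((S + S)*s)*S + S = ((2*S)*s)*S + S = (2*S*s)*S + S = 2*s*S² + S = S + 2*s*S²)
Y(X, C) = -3
x(W, G) = 9 - 288*W (x(W, G) = -3 - (-12)*(1 + 2*(-12)*W) = -3 - (-12)*(1 - 24*W) = -3 - (-12 + 288*W) = -3 + (12 - 288*W) = 9 - 288*W)
x(-561, 655) - 1*268287 = (9 - 288*(-561)) - 1*268287 = (9 + 161568) - 268287 = 161577 - 268287 = -106710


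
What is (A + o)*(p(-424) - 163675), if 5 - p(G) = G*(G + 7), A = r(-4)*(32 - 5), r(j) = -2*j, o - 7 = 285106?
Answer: -97148247262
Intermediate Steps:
o = 285113 (o = 7 + 285106 = 285113)
A = 216 (A = (-2*(-4))*(32 - 5) = 8*27 = 216)
p(G) = 5 - G*(7 + G) (p(G) = 5 - G*(G + 7) = 5 - G*(7 + G))
(A + o)*(p(-424) - 163675) = (216 + 285113)*((5 - 1*(-424)**2 - 7*(-424)) - 163675) = 285329*((5 - 1*179776 + 2968) - 163675) = 285329*((5 - 179776 + 2968) - 163675) = 285329*(-176803 - 163675) = 285329*(-340478) = -97148247262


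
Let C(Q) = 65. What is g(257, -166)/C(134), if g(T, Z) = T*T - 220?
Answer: 65829/65 ≈ 1012.8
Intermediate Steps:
g(T, Z) = -220 + T**2 (g(T, Z) = T**2 - 220 = -220 + T**2)
g(257, -166)/C(134) = (-220 + 257**2)/65 = (-220 + 66049)*(1/65) = 65829*(1/65) = 65829/65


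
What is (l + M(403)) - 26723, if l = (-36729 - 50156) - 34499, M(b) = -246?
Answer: -148353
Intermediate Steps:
l = -121384 (l = -86885 - 34499 = -121384)
(l + M(403)) - 26723 = (-121384 - 246) - 26723 = -121630 - 26723 = -148353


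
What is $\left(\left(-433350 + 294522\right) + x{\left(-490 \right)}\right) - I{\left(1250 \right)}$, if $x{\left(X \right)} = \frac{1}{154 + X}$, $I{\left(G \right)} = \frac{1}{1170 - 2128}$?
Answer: $- \frac{22343533943}{160944} \approx -1.3883 \cdot 10^{5}$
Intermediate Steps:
$I{\left(G \right)} = - \frac{1}{958}$ ($I{\left(G \right)} = \frac{1}{-958} = - \frac{1}{958}$)
$\left(\left(-433350 + 294522\right) + x{\left(-490 \right)}\right) - I{\left(1250 \right)} = \left(\left(-433350 + 294522\right) + \frac{1}{154 - 490}\right) - - \frac{1}{958} = \left(-138828 + \frac{1}{-336}\right) + \frac{1}{958} = \left(-138828 - \frac{1}{336}\right) + \frac{1}{958} = - \frac{46646209}{336} + \frac{1}{958} = - \frac{22343533943}{160944}$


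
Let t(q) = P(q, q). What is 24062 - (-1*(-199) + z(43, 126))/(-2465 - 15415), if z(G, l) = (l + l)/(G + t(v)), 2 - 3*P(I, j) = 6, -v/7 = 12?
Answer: 53778595631/2235000 ≈ 24062.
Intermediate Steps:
v = -84 (v = -7*12 = -84)
P(I, j) = -4/3 (P(I, j) = 2/3 - 1/3*6 = 2/3 - 2 = -4/3)
t(q) = -4/3
z(G, l) = 2*l/(-4/3 + G) (z(G, l) = (l + l)/(G - 4/3) = (2*l)/(-4/3 + G) = 2*l/(-4/3 + G))
24062 - (-1*(-199) + z(43, 126))/(-2465 - 15415) = 24062 - (-1*(-199) + 6*126/(-4 + 3*43))/(-2465 - 15415) = 24062 - (199 + 6*126/(-4 + 129))/(-17880) = 24062 - (199 + 6*126/125)*(-1)/17880 = 24062 - (199 + 6*126*(1/125))*(-1)/17880 = 24062 - (199 + 756/125)*(-1)/17880 = 24062 - 25631*(-1)/(125*17880) = 24062 - 1*(-25631/2235000) = 24062 + 25631/2235000 = 53778595631/2235000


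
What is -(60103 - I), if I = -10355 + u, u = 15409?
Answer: -55049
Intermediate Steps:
I = 5054 (I = -10355 + 15409 = 5054)
-(60103 - I) = -(60103 - 1*5054) = -(60103 - 5054) = -1*55049 = -55049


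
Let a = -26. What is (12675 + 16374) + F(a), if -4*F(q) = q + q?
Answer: 29062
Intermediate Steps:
F(q) = -q/2 (F(q) = -(q + q)/4 = -q/2)
(12675 + 16374) + F(a) = (12675 + 16374) - ½*(-26) = 29049 + 13 = 29062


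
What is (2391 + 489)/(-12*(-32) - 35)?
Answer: 2880/349 ≈ 8.2522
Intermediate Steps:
(2391 + 489)/(-12*(-32) - 35) = 2880/(384 - 35) = 2880/349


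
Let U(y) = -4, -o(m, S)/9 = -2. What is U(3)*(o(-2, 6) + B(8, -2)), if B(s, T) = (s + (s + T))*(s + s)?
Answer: -968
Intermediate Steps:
o(m, S) = 18 (o(m, S) = -9*(-2) = 18)
B(s, T) = 2*s*(T + 2*s) (B(s, T) = (s + (T + s))*(2*s) = (T + 2*s)*(2*s) = 2*s*(T + 2*s))
U(3)*(o(-2, 6) + B(8, -2)) = -4*(18 + 2*8*(-2 + 2*8)) = -4*(18 + 2*8*(-2 + 16)) = -4*(18 + 2*8*14) = -4*(18 + 224) = -4*242 = -968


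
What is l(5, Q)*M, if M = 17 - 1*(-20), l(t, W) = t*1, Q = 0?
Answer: 185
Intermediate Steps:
l(t, W) = t
M = 37 (M = 17 + 20 = 37)
l(5, Q)*M = 5*37 = 185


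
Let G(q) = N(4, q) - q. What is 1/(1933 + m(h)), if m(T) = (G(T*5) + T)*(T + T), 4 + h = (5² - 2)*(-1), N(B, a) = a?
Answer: 1/3391 ≈ 0.00029490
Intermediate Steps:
G(q) = 0 (G(q) = q - q = 0)
h = -27 (h = -4 + (5² - 2)*(-1) = -4 + (25 - 2)*(-1) = -4 + 23*(-1) = -4 - 23 = -27)
m(T) = 2*T² (m(T) = (0 + T)*(T + T) = T*(2*T) = 2*T²)
1/(1933 + m(h)) = 1/(1933 + 2*(-27)²) = 1/(1933 + 2*729) = 1/(1933 + 1458) = 1/3391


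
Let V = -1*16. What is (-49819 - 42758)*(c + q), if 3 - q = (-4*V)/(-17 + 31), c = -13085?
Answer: 8480608662/7 ≈ 1.2115e+9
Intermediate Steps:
V = -16
q = -11/7 (q = 3 - (-4*(-16))/(-17 + 31) = 3 - 64/14 = 3 - 1*32/7 = 3 - 32/7 = -11/7 ≈ -1.5714)
(-49819 - 42758)*(c + q) = (-49819 - 42758)*(-13085 - 11/7) = -92577*(-91606/7) = 8480608662/7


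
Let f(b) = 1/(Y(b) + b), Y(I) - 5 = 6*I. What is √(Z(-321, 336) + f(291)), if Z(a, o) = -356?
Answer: I*√1484433942/2042 ≈ 18.868*I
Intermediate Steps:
Y(I) = 5 + 6*I
f(b) = 1/(5 + 7*b) (f(b) = 1/((5 + 6*b) + b) = 1/(5 + 7*b))
√(Z(-321, 336) + f(291)) = √(-356 + 1/(5 + 7*291)) = √(-356 + 1/(5 + 2037)) = √(-356 + 1/2042) = √(-726951/2042) = I*√1484433942/2042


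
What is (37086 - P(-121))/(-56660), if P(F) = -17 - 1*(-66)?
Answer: -37037/56660 ≈ -0.65367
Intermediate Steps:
P(F) = 49 (P(F) = -17 + 66 = 49)
(37086 - P(-121))/(-56660) = (37086 - 1*49)/(-56660) = (37086 - 49)*(-1/56660) = 37037*(-1/56660) = -37037/56660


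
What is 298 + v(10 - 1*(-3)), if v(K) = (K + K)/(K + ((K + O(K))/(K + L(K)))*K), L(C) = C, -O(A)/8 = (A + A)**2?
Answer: 123070/413 ≈ 297.99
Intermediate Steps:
O(A) = -32*A**2 (O(A) = -8*(A + A)**2 = -8*4*A**2 = -32*A**2)
v(K) = 2*K/(-16*K**2 + 3*K/2) (v(K) = (K + K)/(K + ((K - 32*K**2)/(K + K))*K) = (2*K)/(K + ((K - 32*K**2)/((2*K)))*K) = (2*K)/(K + ((K - 32*K**2)*(1/(2*K)))*K) = (2*K)/(K + ((K - 32*K**2)/(2*K))*K) = (2*K)/(K + (K/2 - 16*K**2)) = (2*K)/(-16*K**2 + 3*K/2) = 2*K/(-16*K**2 + 3*K/2))
298 + v(10 - 1*(-3)) = 298 + 4/(3 - 32*(10 - 1*(-3))) = 298 + 4/(3 - 32*(10 + 3)) = 298 + 4/(3 - 32*13) = 298 + 4/(3 - 416) = 298 + 4/(-413) = 298 + 4*(-1/413) = 298 - 4/413 = 123070/413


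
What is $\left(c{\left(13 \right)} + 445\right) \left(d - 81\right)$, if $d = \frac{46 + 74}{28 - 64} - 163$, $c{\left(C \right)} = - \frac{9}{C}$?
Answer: $- \frac{4285792}{39} \approx -1.0989 \cdot 10^{5}$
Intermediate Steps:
$d = - \frac{499}{3}$ ($d = \frac{120}{-36} - 163 = 120 \left(- \frac{1}{36}\right) - 163 = - \frac{10}{3} - 163 = - \frac{499}{3} \approx -166.33$)
$\left(c{\left(13 \right)} + 445\right) \left(d - 81\right) = \left(- \frac{9}{13} + 445\right) \left(- \frac{499}{3} - 81\right) = \left(\left(-9\right) \frac{1}{13} + 445\right) \left(- \frac{742}{3}\right) = \left(- \frac{9}{13} + 445\right) \left(- \frac{742}{3}\right) = \frac{5776}{13} \left(- \frac{742}{3}\right) = - \frac{4285792}{39}$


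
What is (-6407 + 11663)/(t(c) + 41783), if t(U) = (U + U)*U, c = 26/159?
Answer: 132876936/1056317375 ≈ 0.12579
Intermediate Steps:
c = 26/159 (c = 26*(1/159) = 26/159 ≈ 0.16352)
t(U) = 2*U² (t(U) = (2*U)*U = 2*U²)
(-6407 + 11663)/(t(c) + 41783) = (-6407 + 11663)/(2*(26/159)² + 41783) = 5256/(2*(676/25281) + 41783) = 5256/(1352/25281 + 41783) = 5256/(1056317375/25281) = 5256*(25281/1056317375) = 132876936/1056317375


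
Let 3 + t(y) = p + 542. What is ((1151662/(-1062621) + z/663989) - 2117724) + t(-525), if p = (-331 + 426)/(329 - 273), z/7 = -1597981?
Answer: -11950646618201845255/5644549241352 ≈ -2.1172e+6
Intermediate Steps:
z = -11185867 (z = 7*(-1597981) = -11185867)
p = 95/56 ≈ 1.6964
t(y) = 30279/56 (t(y) = -3 + (95/56 + 542) = -3 + 30447/56 = 30279/56)
((1151662/(-1062621) + z/663989) - 2117724) + t(-525) = ((1151662/(-1062621) - 11185867/663989) - 2117724) + 30279/56 = ((1151662*(-1/1062621) - 11185867*1/663989) - 2117724) + 30279/56 = ((-1151662/1062621 - 11185867/663989) - 2117724) + 30279/56 = (-12651028077125/705568655169 - 2117724) + 30279/56 = -1494212325727192481/705568655169 + 30279/56 = -11950646618201845255/5644549241352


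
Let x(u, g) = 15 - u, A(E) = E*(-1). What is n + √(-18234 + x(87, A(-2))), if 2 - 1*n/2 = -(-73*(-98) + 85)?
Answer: 14482 + 9*I*√226 ≈ 14482.0 + 135.3*I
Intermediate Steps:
A(E) = -E
n = 14482 (n = 4 - (-2)*(-73*(-98) + 85) = 4 - (-2)*(7154 + 85) = 4 - (-2)*7239 = 4 - 2*(-7239) = 4 + 14478 = 14482)
n + √(-18234 + x(87, A(-2))) = 14482 + √(-18234 + (15 - 1*87)) = 14482 + √(-18234 + (15 - 87)) = 14482 + √(-18234 - 72) = 14482 + √(-18306) = 14482 + 9*I*√226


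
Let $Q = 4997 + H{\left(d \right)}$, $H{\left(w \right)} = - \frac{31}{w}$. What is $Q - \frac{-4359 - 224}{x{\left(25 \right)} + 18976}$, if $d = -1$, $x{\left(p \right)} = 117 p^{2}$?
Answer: $\frac{463088411}{92101} \approx 5028.0$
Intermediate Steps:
$Q = 5028$ ($Q = 4997 - \frac{31}{-1} = 4997 - -31 = 4997 + 31 = 5028$)
$Q - \frac{-4359 - 224}{x{\left(25 \right)} + 18976} = 5028 - \frac{-4359 - 224}{117 \cdot 25^{2} + 18976} = 5028 - - \frac{4583}{117 \cdot 625 + 18976} = 5028 - - \frac{4583}{73125 + 18976} = 5028 - - \frac{4583}{92101} = 5028 + \frac{4583}{92101} = \frac{463088411}{92101}$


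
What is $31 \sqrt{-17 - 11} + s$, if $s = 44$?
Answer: $44 + 62 i \sqrt{7} \approx 44.0 + 164.04 i$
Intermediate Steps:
$31 \sqrt{-17 - 11} + s = 31 \sqrt{-17 - 11} + 44 = 31 \sqrt{-28} + 44 = 31 \cdot 2 i \sqrt{7} + 44 = 62 i \sqrt{7} + 44 = 44 + 62 i \sqrt{7}$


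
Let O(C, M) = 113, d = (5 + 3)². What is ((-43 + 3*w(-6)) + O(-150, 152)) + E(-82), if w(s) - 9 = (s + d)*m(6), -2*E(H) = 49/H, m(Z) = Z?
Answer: 187173/164 ≈ 1141.3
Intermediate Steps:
d = 64 (d = 8² = 64)
E(H) = -49/(2*H)
w(s) = 393 + 6*s (w(s) = 9 + (s + 64)*6 = 9 + (64 + s)*6 = 9 + (384 + 6*s) = 393 + 6*s)
((-43 + 3*w(-6)) + O(-150, 152)) + E(-82) = ((-43 + 3*(393 + 6*(-6))) + 113) - 49/2/(-82) = ((-43 + 3*(393 - 36)) + 113) - 49/2*(-1/82) = ((-43 + 3*357) + 113) + 49/164 = ((-43 + 1071) + 113) + 49/164 = (1028 + 113) + 49/164 = 1141 + 49/164 = 187173/164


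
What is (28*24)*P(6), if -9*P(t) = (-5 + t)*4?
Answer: -896/3 ≈ -298.67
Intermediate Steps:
P(t) = 20/9 - 4*t/9 (P(t) = -(-5 + t)*4/9 = -(-20 + 4*t)/9 = 20/9 - 4*t/9)
(28*24)*P(6) = (28*24)*(20/9 - 4/9*6) = 672*(20/9 - 8/3) = 672*(-4/9) = -896/3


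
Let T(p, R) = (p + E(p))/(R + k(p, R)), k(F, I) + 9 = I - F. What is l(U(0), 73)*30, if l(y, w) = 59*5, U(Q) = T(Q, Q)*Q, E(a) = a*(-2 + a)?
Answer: 8850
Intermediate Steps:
k(F, I) = -9 + I - F (k(F, I) = -9 + (I - F) = -9 + I - F)
T(p, R) = (p + p*(-2 + p))/(-9 - p + 2*R) (T(p, R) = (p + p*(-2 + p))/(R + (-9 + R - p)) = (p + p*(-2 + p))/(-9 - p + 2*R))
U(Q) = Q**2*(1 - Q)/(9 - Q) (U(Q) = (Q*(1 - Q)/(9 + Q - 2*Q))*Q = (Q*(1 - Q)/(9 - Q))*Q = Q**2*(1 - Q)/(9 - Q))
l(y, w) = 295
l(U(0), 73)*30 = 295*30 = 8850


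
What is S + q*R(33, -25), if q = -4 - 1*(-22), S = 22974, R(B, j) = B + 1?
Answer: 23586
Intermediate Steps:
R(B, j) = 1 + B
q = 18 (q = -4 + 22 = 18)
S + q*R(33, -25) = 22974 + 18*(1 + 33) = 22974 + 18*34 = 22974 + 612 = 23586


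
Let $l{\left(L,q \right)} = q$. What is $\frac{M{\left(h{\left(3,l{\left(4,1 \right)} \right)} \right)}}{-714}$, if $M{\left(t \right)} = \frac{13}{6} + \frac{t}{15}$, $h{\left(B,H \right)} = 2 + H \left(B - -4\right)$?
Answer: $- \frac{83}{21420} \approx -0.0038749$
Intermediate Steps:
$h{\left(B,H \right)} = 2 + H \left(4 + B\right)$ ($h{\left(B,H \right)} = 2 + H \left(B + 4\right) = 2 + H \left(4 + B\right)$)
$M{\left(t \right)} = \frac{13}{6} + \frac{t}{15}$ ($M{\left(t \right)} = 13 \cdot \frac{1}{6} + t \frac{1}{15} = \frac{13}{6} + \frac{t}{15}$)
$\frac{M{\left(h{\left(3,l{\left(4,1 \right)} \right)} \right)}}{-714} = \frac{\frac{13}{6} + \frac{2 + 4 \cdot 1 + 3 \cdot 1}{15}}{-714} = \left(\frac{13}{6} + \frac{2 + 4 + 3}{15}\right) \left(- \frac{1}{714}\right) = \left(\frac{13}{6} + \frac{1}{15} \cdot 9\right) \left(- \frac{1}{714}\right) = \left(\frac{13}{6} + \frac{3}{5}\right) \left(- \frac{1}{714}\right) = \frac{83}{30} \left(- \frac{1}{714}\right) = - \frac{83}{21420}$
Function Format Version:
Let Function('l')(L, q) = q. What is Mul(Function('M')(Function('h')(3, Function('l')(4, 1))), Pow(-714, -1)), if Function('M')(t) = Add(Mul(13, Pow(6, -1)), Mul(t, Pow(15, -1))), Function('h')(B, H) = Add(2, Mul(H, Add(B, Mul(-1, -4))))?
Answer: Rational(-83, 21420) ≈ -0.0038749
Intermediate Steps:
Function('h')(B, H) = Add(2, Mul(H, Add(4, B))) (Function('h')(B, H) = Add(2, Mul(H, Add(B, 4))) = Add(2, Mul(H, Add(4, B))))
Function('M')(t) = Add(Rational(13, 6), Mul(Rational(1, 15), t)) (Function('M')(t) = Add(Mul(13, Rational(1, 6)), Mul(t, Rational(1, 15))) = Add(Rational(13, 6), Mul(Rational(1, 15), t)))
Mul(Function('M')(Function('h')(3, Function('l')(4, 1))), Pow(-714, -1)) = Mul(Add(Rational(13, 6), Mul(Rational(1, 15), Add(2, Mul(4, 1), Mul(3, 1)))), Pow(-714, -1)) = Mul(Add(Rational(13, 6), Mul(Rational(1, 15), Add(2, 4, 3))), Rational(-1, 714)) = Mul(Add(Rational(13, 6), Mul(Rational(1, 15), 9)), Rational(-1, 714)) = Mul(Add(Rational(13, 6), Rational(3, 5)), Rational(-1, 714)) = Mul(Rational(83, 30), Rational(-1, 714)) = Rational(-83, 21420)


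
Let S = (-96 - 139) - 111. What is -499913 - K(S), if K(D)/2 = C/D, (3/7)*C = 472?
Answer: -259451543/519 ≈ -4.9991e+5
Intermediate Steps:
C = 3304/3 (C = (7/3)*472 = 3304/3 ≈ 1101.3)
S = -346 (S = -235 - 111 = -346)
K(D) = 6608/(3*D) (K(D) = 2*(3304/(3*D)) = 6608/(3*D))
-499913 - K(S) = -499913 - 6608/(3*(-346)) = -499913 - 6608*(-1)/(3*346) = -499913 - 1*(-3304/519) = -499913 + 3304/519 = -259451543/519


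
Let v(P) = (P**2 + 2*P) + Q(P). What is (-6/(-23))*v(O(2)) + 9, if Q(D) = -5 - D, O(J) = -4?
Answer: 249/23 ≈ 10.826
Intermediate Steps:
v(P) = -5 + P + P**2 (v(P) = (P**2 + 2*P) + (-5 - P) = -5 + P + P**2)
(-6/(-23))*v(O(2)) + 9 = (-6/(-23))*(-5 - 4 + (-4)**2) + 9 = (-6*(-1/23))*(-5 - 4 + 16) + 9 = (6/23)*7 + 9 = 42/23 + 9 = 249/23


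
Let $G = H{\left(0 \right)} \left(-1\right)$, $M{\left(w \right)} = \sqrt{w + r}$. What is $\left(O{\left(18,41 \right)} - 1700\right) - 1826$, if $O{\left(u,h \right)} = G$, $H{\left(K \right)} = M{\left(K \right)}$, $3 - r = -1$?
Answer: $-3528$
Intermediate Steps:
$r = 4$ ($r = 3 - -1 = 3 + 1 = 4$)
$M{\left(w \right)} = \sqrt{4 + w}$ ($M{\left(w \right)} = \sqrt{w + 4} = \sqrt{4 + w}$)
$H{\left(K \right)} = \sqrt{4 + K}$
$G = -2$ ($G = \sqrt{4 + 0} \left(-1\right) = \sqrt{4} \left(-1\right) = 2 \left(-1\right) = -2$)
$O{\left(u,h \right)} = -2$
$\left(O{\left(18,41 \right)} - 1700\right) - 1826 = \left(-2 - 1700\right) - 1826 = -1702 - 1826 = -3528$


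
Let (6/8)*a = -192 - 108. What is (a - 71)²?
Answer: 221841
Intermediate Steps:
a = -400 (a = 4*(-192 - 108)/3 = (4/3)*(-300) = -400)
(a - 71)² = (-400 - 71)² = (-471)² = 221841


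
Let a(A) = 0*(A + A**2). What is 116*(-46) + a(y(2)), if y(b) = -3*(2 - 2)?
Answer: -5336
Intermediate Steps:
y(b) = 0 (y(b) = -3*0 = 0)
a(A) = 0
116*(-46) + a(y(2)) = 116*(-46) + 0 = -5336 + 0 = -5336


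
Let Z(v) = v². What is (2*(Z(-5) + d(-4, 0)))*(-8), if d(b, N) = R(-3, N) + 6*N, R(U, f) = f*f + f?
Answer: -400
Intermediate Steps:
R(U, f) = f + f² (R(U, f) = f² + f = f + f²)
d(b, N) = 6*N + N*(1 + N) (d(b, N) = N*(1 + N) + 6*N = 6*N + N*(1 + N))
(2*(Z(-5) + d(-4, 0)))*(-8) = (2*((-5)² + 0*(7 + 0)))*(-8) = (2*(25 + 0*7))*(-8) = (2*(25 + 0))*(-8) = (2*25)*(-8) = 50*(-8) = -400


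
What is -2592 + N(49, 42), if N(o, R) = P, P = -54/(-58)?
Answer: -75141/29 ≈ -2591.1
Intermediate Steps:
P = 27/29 (P = -54*(-1/58) = 27/29 ≈ 0.93103)
N(o, R) = 27/29
-2592 + N(49, 42) = -2592 + 27/29 = -75141/29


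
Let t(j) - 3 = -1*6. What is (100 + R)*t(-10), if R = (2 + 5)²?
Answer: -447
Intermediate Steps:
t(j) = -3 (t(j) = 3 - 1*6 = 3 - 6 = -3)
R = 49 (R = 7² = 49)
(100 + R)*t(-10) = (100 + 49)*(-3) = 149*(-3) = -447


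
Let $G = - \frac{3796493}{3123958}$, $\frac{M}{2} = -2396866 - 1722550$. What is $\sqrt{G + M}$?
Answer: $\frac{i \sqrt{80403709162111866942}}{3123958} \approx 2870.3 i$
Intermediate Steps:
$M = -8238832$ ($M = 2 \left(-2396866 - 1722550\right) = 2 \left(-4119416\right) = -8238832$)
$G = - \frac{3796493}{3123958}$ ($G = \left(-3796493\right) \frac{1}{3123958} = - \frac{3796493}{3123958} \approx -1.2153$)
$\sqrt{G + M} = \sqrt{- \frac{3796493}{3123958} - 8238832} = \sqrt{- \frac{25737768933549}{3123958}} = \frac{i \sqrt{80403709162111866942}}{3123958}$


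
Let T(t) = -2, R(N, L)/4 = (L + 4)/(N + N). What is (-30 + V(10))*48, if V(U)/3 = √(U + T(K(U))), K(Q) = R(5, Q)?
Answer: -1440 + 288*√2 ≈ -1032.7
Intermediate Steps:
R(N, L) = 2*(4 + L)/N (R(N, L) = 4*((L + 4)/(N + N)) = 4*((4 + L)/((2*N))) = 4*((4 + L)*(1/(2*N))) = 4*((4 + L)/(2*N)) = 2*(4 + L)/N)
K(Q) = 8/5 + 2*Q/5 (K(Q) = 2*(4 + Q)/5 = 2*(⅕)*(4 + Q) = 8/5 + 2*Q/5)
V(U) = 3*√(-2 + U) (V(U) = 3*√(U - 2) = 3*√(-2 + U))
(-30 + V(10))*48 = (-30 + 3*√(-2 + 10))*48 = (-30 + 3*√8)*48 = (-30 + 3*(2*√2))*48 = (-30 + 6*√2)*48 = -1440 + 288*√2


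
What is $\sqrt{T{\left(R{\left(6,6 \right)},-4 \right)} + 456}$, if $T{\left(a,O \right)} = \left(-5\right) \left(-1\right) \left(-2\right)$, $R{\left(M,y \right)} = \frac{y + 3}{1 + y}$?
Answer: $\sqrt{446} \approx 21.119$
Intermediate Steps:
$R{\left(M,y \right)} = \frac{3 + y}{1 + y}$
$T{\left(a,O \right)} = -10$ ($T{\left(a,O \right)} = 5 \left(-2\right) = -10$)
$\sqrt{T{\left(R{\left(6,6 \right)},-4 \right)} + 456} = \sqrt{-10 + 456} = \sqrt{446}$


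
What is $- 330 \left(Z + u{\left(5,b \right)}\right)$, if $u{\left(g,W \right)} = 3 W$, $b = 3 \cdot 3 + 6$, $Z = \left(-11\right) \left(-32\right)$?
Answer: $-131010$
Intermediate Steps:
$Z = 352$
$b = 15$ ($b = 9 + 6 = 15$)
$- 330 \left(Z + u{\left(5,b \right)}\right) = - 330 \left(352 + 3 \cdot 15\right) = - 330 \left(352 + 45\right) = \left(-330\right) 397 = -131010$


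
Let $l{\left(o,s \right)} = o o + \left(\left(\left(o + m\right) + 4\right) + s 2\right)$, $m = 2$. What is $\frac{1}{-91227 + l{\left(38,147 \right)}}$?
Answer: $- \frac{1}{89445} \approx -1.118 \cdot 10^{-5}$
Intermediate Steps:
$l{\left(o,s \right)} = 6 + o + o^{2} + 2 s$ ($l{\left(o,s \right)} = o o + \left(\left(\left(o + 2\right) + 4\right) + s 2\right) = o^{2} + \left(\left(\left(2 + o\right) + 4\right) + 2 s\right) = o^{2} + \left(\left(6 + o\right) + 2 s\right) = o^{2} + \left(6 + o + 2 s\right) = 6 + o + o^{2} + 2 s$)
$\frac{1}{-91227 + l{\left(38,147 \right)}} = \frac{1}{-91227 + \left(6 + 38 + 38^{2} + 2 \cdot 147\right)} = \frac{1}{-91227 + \left(6 + 38 + 1444 + 294\right)} = \frac{1}{-91227 + 1782} = \frac{1}{-89445} = - \frac{1}{89445}$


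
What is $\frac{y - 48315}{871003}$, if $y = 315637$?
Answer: $\frac{267322}{871003} \approx 0.30691$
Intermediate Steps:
$\frac{y - 48315}{871003} = \frac{315637 - 48315}{871003} = 267322 \cdot \frac{1}{871003} = \frac{267322}{871003}$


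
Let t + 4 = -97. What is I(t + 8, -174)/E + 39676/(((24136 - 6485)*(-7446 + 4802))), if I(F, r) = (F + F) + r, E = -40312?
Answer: 475047154/58791580129 ≈ 0.0080802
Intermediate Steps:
t = -101 (t = -4 - 97 = -101)
I(F, r) = r + 2*F (I(F, r) = 2*F + r = r + 2*F)
I(t + 8, -174)/E + 39676/(((24136 - 6485)*(-7446 + 4802))) = (-174 + 2*(-101 + 8))/(-40312) + 39676/(((24136 - 6485)*(-7446 + 4802))) = (-174 + 2*(-93))*(-1/40312) + 39676/((17651*(-2644))) = (-174 - 186)*(-1/40312) + 39676/(-46669244) = -360*(-1/40312) + 39676*(-1/46669244) = 45/5039 - 9919/11667311 = 475047154/58791580129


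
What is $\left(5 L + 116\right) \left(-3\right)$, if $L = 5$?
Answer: $-423$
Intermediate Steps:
$\left(5 L + 116\right) \left(-3\right) = \left(5 \cdot 5 + 116\right) \left(-3\right) = \left(25 + 116\right) \left(-3\right) = 141 \left(-3\right) = -423$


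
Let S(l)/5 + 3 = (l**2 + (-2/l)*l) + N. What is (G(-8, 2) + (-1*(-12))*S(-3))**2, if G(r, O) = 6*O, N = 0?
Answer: 63504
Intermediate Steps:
S(l) = -25 + 5*l**2 (S(l) = -15 + 5*((l**2 + (-2/l)*l) + 0) = -15 + 5*((l**2 - 2) + 0) = -15 + 5*((-2 + l**2) + 0) = -15 + 5*(-2 + l**2) = -15 + (-10 + 5*l**2) = -25 + 5*l**2)
(G(-8, 2) + (-1*(-12))*S(-3))**2 = (6*2 + (-1*(-12))*(-25 + 5*(-3)**2))**2 = (12 + 12*(-25 + 5*9))**2 = (12 + 12*(-25 + 45))**2 = (12 + 12*20)**2 = (12 + 240)**2 = 252**2 = 63504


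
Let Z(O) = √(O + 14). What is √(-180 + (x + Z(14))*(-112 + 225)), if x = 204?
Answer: √(22872 + 226*√7) ≈ 153.20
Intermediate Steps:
Z(O) = √(14 + O)
√(-180 + (x + Z(14))*(-112 + 225)) = √(-180 + (204 + √(14 + 14))*(-112 + 225)) = √(-180 + (204 + √28)*113) = √(-180 + (204 + 2*√7)*113) = √(-180 + (23052 + 226*√7)) = √(22872 + 226*√7)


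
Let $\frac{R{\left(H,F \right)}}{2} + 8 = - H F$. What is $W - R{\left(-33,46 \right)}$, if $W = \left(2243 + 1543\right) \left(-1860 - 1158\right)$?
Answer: $-11429168$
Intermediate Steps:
$R{\left(H,F \right)} = -16 - 2 F H$ ($R{\left(H,F \right)} = -16 + 2 - H F = -16 + 2 \left(- F H\right) = -16 - 2 F H$)
$W = -11426148$ ($W = 3786 \left(-3018\right) = -11426148$)
$W - R{\left(-33,46 \right)} = -11426148 - \left(-16 - 92 \left(-33\right)\right) = -11426148 - \left(-16 + 3036\right) = -11426148 - 3020 = -11429168$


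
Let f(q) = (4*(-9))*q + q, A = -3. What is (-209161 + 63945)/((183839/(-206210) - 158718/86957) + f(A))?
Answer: -2603926613691520/1834081985147 ≈ -1419.7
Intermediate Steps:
f(q) = -35*q (f(q) = -36*q + q = -35*q)
(-209161 + 63945)/((183839/(-206210) - 158718/86957) + f(A)) = (-209161 + 63945)/((183839/(-206210) - 158718/86957) - 35*(-3)) = -145216/((183839*(-1/206210) - 158718*1/86957) + 105) = -145216/((-183839/206210 - 158718/86957) + 105) = -145216/(-48715326703/17931402970 + 105) = -145216/1834081985147/17931402970 = -145216*17931402970/1834081985147 = -2603926613691520/1834081985147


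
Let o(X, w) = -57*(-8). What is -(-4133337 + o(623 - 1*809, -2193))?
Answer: 4132881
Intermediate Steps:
o(X, w) = 456
-(-4133337 + o(623 - 1*809, -2193)) = -(-4133337 + 456) = -1*(-4132881) = 4132881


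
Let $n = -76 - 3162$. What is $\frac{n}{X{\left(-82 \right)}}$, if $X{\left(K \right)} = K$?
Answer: $\frac{1619}{41} \approx 39.488$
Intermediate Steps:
$n = -3238$ ($n = -76 - 3162 = -3238$)
$\frac{n}{X{\left(-82 \right)}} = - \frac{3238}{-82} = \left(-3238\right) \left(- \frac{1}{82}\right) = \frac{1619}{41}$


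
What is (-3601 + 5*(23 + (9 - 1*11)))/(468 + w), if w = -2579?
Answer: 3496/2111 ≈ 1.6561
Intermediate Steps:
(-3601 + 5*(23 + (9 - 1*11)))/(468 + w) = (-3601 + 5*(23 + (9 - 1*11)))/(468 - 2579) = (-3601 + 5*(23 + (9 - 11)))/(-2111) = (-3601 + 5*(23 - 2))*(-1/2111) = (-3601 + 5*21)*(-1/2111) = (-3601 + 105)*(-1/2111) = -3496*(-1/2111) = 3496/2111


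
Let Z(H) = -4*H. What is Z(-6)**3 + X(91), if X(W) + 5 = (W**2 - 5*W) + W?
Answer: 21736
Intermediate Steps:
X(W) = -5 + W**2 - 4*W (X(W) = -5 + ((W**2 - 5*W) + W) = -5 + (W**2 - 4*W) = -5 + W**2 - 4*W)
Z(-6)**3 + X(91) = (-4*(-6))**3 + (-5 + 91**2 - 4*91) = 24**3 + (-5 + 8281 - 364) = 13824 + 7912 = 21736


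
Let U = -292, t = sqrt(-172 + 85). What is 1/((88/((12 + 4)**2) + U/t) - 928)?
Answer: -82643040/76751642911 - 299008*I*sqrt(87)/76751642911 ≈ -0.0010768 - 3.6337e-5*I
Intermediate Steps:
t = I*sqrt(87) (t = sqrt(-87) = I*sqrt(87) ≈ 9.3274*I)
1/((88/((12 + 4)**2) + U/t) - 928) = 1/((88/((12 + 4)**2) - 292*(-I*sqrt(87)/87)) - 928) = 1/((88/(16**2) - (-292)*I*sqrt(87)/87) - 928) = 1/((88/256 + 292*I*sqrt(87)/87) - 928) = 1/((88*(1/256) + 292*I*sqrt(87)/87) - 928) = 1/((11/32 + 292*I*sqrt(87)/87) - 928) = 1/(-29685/32 + 292*I*sqrt(87)/87)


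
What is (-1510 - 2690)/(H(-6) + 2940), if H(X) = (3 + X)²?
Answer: -1400/983 ≈ -1.4242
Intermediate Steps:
(-1510 - 2690)/(H(-6) + 2940) = (-1510 - 2690)/((3 - 6)² + 2940) = -4200/((-3)² + 2940) = -4200/(9 + 2940) = -4200/2949 = -4200*1/2949 = -1400/983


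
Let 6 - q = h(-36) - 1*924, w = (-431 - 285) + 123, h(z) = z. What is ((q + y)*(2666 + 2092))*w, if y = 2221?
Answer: -8992101378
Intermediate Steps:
w = -593 (w = -716 + 123 = -593)
q = 966 (q = 6 - (-36 - 1*924) = 6 - (-36 - 924) = 6 - 1*(-960) = 6 + 960 = 966)
((q + y)*(2666 + 2092))*w = ((966 + 2221)*(2666 + 2092))*(-593) = (3187*4758)*(-593) = 15163746*(-593) = -8992101378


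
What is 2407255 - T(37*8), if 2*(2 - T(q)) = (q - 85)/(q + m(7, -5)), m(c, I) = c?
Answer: 1458795529/606 ≈ 2.4073e+6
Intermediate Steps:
T(q) = 2 - (-85 + q)/(2*(7 + q)) (T(q) = 2 - (q - 85)/(2*(q + 7)) = 2 - (-85 + q)/(2*(7 + q)))
2407255 - T(37*8) = 2407255 - (113 + 3*(37*8))/(2*(7 + 37*8)) = 2407255 - (113 + 3*296)/(2*(7 + 296)) = 2407255 - (113 + 888)/(2*303) = 2407255 - 1001/(2*303) = 2407255 - 1*1001/606 = 2407255 - 1001/606 = 1458795529/606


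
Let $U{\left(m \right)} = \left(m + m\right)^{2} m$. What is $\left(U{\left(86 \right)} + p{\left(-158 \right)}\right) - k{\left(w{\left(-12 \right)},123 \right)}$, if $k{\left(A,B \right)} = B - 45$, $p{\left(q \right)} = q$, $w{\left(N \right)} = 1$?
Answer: $2543988$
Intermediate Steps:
$k{\left(A,B \right)} = -45 + B$ ($k{\left(A,B \right)} = B - 45 = -45 + B$)
$U{\left(m \right)} = 4 m^{3}$ ($U{\left(m \right)} = \left(2 m\right)^{2} m = 4 m^{2} m = 4 m^{3}$)
$\left(U{\left(86 \right)} + p{\left(-158 \right)}\right) - k{\left(w{\left(-12 \right)},123 \right)} = \left(4 \cdot 86^{3} - 158\right) - \left(-45 + 123\right) = \left(4 \cdot 636056 - 158\right) - 78 = \left(2544224 - 158\right) - 78 = 2544066 - 78 = 2543988$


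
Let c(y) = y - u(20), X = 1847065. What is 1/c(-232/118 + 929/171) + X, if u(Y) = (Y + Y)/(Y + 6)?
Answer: 467113634332/252895 ≈ 1.8471e+6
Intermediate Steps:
u(Y) = 2*Y/(6 + Y) (u(Y) = (2*Y)/(6 + Y) = 2*Y/(6 + Y))
c(y) = -20/13 + y (c(y) = y - 2*20/(6 + 20) = y - 2*20/26 = y - 1*20/13 = y - 20/13 = -20/13 + y)
1/c(-232/118 + 929/171) + X = 1/(-20/13 + (-232/118 + 929/171)) + 1847065 = 1/(-20/13 + (-232*1/118 + 929*(1/171))) + 1847065 = 1/(-20/13 + (-116/59 + 929/171)) + 1847065 = 1/(-20/13 + 34975/10089) + 1847065 = 1/(252895/131157) + 1847065 = 131157/252895 + 1847065 = 467113634332/252895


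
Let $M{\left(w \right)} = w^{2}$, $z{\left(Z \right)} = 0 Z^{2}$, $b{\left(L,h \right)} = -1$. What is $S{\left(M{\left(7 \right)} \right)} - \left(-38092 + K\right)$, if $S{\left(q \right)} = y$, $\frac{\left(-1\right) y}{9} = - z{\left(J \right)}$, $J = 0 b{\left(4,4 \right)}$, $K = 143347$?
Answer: $-105255$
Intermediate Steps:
$J = 0$ ($J = 0 \left(-1\right) = 0$)
$z{\left(Z \right)} = 0$
$y = 0$ ($y = - 9 \left(\left(-1\right) 0\right) = \left(-9\right) 0 = 0$)
$S{\left(q \right)} = 0$
$S{\left(M{\left(7 \right)} \right)} - \left(-38092 + K\right) = 0 + \left(38092 - 143347\right) = 0 - 105255 = -105255$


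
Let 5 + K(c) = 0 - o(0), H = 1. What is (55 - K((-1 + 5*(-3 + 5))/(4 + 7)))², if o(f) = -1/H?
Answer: 3481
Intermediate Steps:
o(f) = -1 (o(f) = -1/1 = -1*1 = -1)
K(c) = -4 (K(c) = -5 + (0 - 1*(-1)) = -5 + (0 + 1) = -5 + 1 = -4)
(55 - K((-1 + 5*(-3 + 5))/(4 + 7)))² = (55 - 1*(-4))² = (55 + 4)² = 59² = 3481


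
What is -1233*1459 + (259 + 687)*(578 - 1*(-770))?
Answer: -523739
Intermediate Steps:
-1233*1459 + (259 + 687)*(578 - 1*(-770)) = -1798947 + 946*(578 + 770) = -1798947 + 946*1348 = -1798947 + 1275208 = -523739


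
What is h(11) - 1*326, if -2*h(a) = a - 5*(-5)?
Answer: -344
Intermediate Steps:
h(a) = -25/2 - a/2 (h(a) = -(a - 5*(-5))/2 = -(a + 25)/2 = -(25 + a)/2 = -25/2 - a/2)
h(11) - 1*326 = (-25/2 - 1/2*11) - 1*326 = (-25/2 - 11/2) - 326 = -18 - 326 = -344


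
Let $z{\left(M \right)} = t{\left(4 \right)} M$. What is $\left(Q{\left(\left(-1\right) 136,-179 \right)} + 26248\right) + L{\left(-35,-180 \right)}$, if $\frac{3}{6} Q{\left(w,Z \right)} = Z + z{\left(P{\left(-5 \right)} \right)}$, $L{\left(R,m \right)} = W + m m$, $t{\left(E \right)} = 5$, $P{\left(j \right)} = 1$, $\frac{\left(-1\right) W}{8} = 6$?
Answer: $58252$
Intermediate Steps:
$W = -48$ ($W = \left(-8\right) 6 = -48$)
$z{\left(M \right)} = 5 M$
$L{\left(R,m \right)} = -48 + m^{2}$ ($L{\left(R,m \right)} = -48 + m m = -48 + m^{2}$)
$Q{\left(w,Z \right)} = 10 + 2 Z$ ($Q{\left(w,Z \right)} = 2 \left(Z + 5 \cdot 1\right) = 2 \left(Z + 5\right) = 2 \left(5 + Z\right) = 10 + 2 Z$)
$\left(Q{\left(\left(-1\right) 136,-179 \right)} + 26248\right) + L{\left(-35,-180 \right)} = \left(\left(10 + 2 \left(-179\right)\right) + 26248\right) - \left(48 - \left(-180\right)^{2}\right) = \left(\left(10 - 358\right) + 26248\right) + \left(-48 + 32400\right) = \left(-348 + 26248\right) + 32352 = 25900 + 32352 = 58252$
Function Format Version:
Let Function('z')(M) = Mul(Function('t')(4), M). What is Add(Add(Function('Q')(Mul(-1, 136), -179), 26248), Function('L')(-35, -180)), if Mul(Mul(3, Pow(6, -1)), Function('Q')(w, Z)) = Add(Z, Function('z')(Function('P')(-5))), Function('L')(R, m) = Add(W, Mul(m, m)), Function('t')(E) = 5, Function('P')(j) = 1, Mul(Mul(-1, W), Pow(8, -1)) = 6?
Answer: 58252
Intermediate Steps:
W = -48 (W = Mul(-8, 6) = -48)
Function('z')(M) = Mul(5, M)
Function('L')(R, m) = Add(-48, Pow(m, 2)) (Function('L')(R, m) = Add(-48, Mul(m, m)) = Add(-48, Pow(m, 2)))
Function('Q')(w, Z) = Add(10, Mul(2, Z)) (Function('Q')(w, Z) = Mul(2, Add(Z, Mul(5, 1))) = Mul(2, Add(Z, 5)) = Mul(2, Add(5, Z)) = Add(10, Mul(2, Z)))
Add(Add(Function('Q')(Mul(-1, 136), -179), 26248), Function('L')(-35, -180)) = Add(Add(Add(10, Mul(2, -179)), 26248), Add(-48, Pow(-180, 2))) = Add(Add(Add(10, -358), 26248), Add(-48, 32400)) = Add(Add(-348, 26248), 32352) = Add(25900, 32352) = 58252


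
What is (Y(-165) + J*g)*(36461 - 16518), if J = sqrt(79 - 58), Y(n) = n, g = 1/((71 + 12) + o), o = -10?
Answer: -3290595 + 19943*sqrt(21)/73 ≈ -3.2893e+6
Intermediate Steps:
g = 1/73 (g = 1/((71 + 12) - 10) = 1/(83 - 10) = 1/73 ≈ 0.013699)
J = sqrt(21) ≈ 4.5826
(Y(-165) + J*g)*(36461 - 16518) = (-165 + sqrt(21)*(1/73))*(36461 - 16518) = (-165 + sqrt(21)/73)*19943 = -3290595 + 19943*sqrt(21)/73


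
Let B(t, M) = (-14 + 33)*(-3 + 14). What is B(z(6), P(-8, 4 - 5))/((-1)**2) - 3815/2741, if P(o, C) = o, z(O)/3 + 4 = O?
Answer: 569054/2741 ≈ 207.61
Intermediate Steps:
z(O) = -12 + 3*O
B(t, M) = 209 (B(t, M) = 19*11 = 209)
B(z(6), P(-8, 4 - 5))/((-1)**2) - 3815/2741 = 209/((-1)**2) - 3815/2741 = 209/1 - 3815*1/2741 = 209*1 - 3815/2741 = 209 - 3815/2741 = 569054/2741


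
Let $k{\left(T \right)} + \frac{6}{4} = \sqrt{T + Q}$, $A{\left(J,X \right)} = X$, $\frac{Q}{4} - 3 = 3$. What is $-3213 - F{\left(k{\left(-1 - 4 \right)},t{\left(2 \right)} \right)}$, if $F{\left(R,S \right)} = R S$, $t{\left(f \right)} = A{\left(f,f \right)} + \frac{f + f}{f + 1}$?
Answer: $-3208 - \frac{10 \sqrt{19}}{3} \approx -3222.5$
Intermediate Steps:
$Q = 24$ ($Q = 12 + 4 \cdot 3 = 12 + 12 = 24$)
$k{\left(T \right)} = - \frac{3}{2} + \sqrt{24 + T}$ ($k{\left(T \right)} = - \frac{3}{2} + \sqrt{T + 24} = - \frac{3}{2} + \sqrt{24 + T}$)
$t{\left(f \right)} = f + \frac{2 f}{1 + f}$ ($t{\left(f \right)} = f + \frac{f + f}{f + 1} = f + \frac{2 f}{1 + f}$)
$-3213 - F{\left(k{\left(-1 - 4 \right)},t{\left(2 \right)} \right)} = -3213 - \left(- \frac{3}{2} + \sqrt{24 - 5}\right) \frac{2 \left(3 + 2\right)}{1 + 2} = -3213 - \left(- \frac{3}{2} + \sqrt{24 - 5}\right) 2 \cdot \frac{1}{3} \cdot 5 = -3213 - \left(- \frac{3}{2} + \sqrt{19}\right) \frac{10}{3} = -3213 - \left(-5 + \frac{10 \sqrt{19}}{3}\right) = -3213 + \left(5 - \frac{10 \sqrt{19}}{3}\right) = -3208 - \frac{10 \sqrt{19}}{3}$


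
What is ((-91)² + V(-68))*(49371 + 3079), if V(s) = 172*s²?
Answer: 42149292050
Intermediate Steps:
((-91)² + V(-68))*(49371 + 3079) = ((-91)² + 172*(-68)²)*(49371 + 3079) = (8281 + 172*4624)*52450 = (8281 + 795328)*52450 = 803609*52450 = 42149292050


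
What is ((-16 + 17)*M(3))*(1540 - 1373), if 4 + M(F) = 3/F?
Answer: -501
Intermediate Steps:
M(F) = -4 + 3/F
((-16 + 17)*M(3))*(1540 - 1373) = ((-16 + 17)*(-4 + 3/3))*(1540 - 1373) = (1*(-4 + 3*(⅓)))*167 = (1*(-4 + 1))*167 = (1*(-3))*167 = -3*167 = -501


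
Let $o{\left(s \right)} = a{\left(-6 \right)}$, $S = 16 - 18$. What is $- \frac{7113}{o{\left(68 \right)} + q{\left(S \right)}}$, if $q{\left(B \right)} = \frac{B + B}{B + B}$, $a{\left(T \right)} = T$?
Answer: $\frac{7113}{5} \approx 1422.6$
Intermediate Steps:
$S = -2$
$o{\left(s \right)} = -6$
$q{\left(B \right)} = 1$ ($q{\left(B \right)} = \frac{2 B}{2 B} = 2 B \frac{1}{2 B} = 1$)
$- \frac{7113}{o{\left(68 \right)} + q{\left(S \right)}} = - \frac{7113}{-6 + 1} = - \frac{7113}{-5} = \left(-7113\right) \left(- \frac{1}{5}\right) = \frac{7113}{5}$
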